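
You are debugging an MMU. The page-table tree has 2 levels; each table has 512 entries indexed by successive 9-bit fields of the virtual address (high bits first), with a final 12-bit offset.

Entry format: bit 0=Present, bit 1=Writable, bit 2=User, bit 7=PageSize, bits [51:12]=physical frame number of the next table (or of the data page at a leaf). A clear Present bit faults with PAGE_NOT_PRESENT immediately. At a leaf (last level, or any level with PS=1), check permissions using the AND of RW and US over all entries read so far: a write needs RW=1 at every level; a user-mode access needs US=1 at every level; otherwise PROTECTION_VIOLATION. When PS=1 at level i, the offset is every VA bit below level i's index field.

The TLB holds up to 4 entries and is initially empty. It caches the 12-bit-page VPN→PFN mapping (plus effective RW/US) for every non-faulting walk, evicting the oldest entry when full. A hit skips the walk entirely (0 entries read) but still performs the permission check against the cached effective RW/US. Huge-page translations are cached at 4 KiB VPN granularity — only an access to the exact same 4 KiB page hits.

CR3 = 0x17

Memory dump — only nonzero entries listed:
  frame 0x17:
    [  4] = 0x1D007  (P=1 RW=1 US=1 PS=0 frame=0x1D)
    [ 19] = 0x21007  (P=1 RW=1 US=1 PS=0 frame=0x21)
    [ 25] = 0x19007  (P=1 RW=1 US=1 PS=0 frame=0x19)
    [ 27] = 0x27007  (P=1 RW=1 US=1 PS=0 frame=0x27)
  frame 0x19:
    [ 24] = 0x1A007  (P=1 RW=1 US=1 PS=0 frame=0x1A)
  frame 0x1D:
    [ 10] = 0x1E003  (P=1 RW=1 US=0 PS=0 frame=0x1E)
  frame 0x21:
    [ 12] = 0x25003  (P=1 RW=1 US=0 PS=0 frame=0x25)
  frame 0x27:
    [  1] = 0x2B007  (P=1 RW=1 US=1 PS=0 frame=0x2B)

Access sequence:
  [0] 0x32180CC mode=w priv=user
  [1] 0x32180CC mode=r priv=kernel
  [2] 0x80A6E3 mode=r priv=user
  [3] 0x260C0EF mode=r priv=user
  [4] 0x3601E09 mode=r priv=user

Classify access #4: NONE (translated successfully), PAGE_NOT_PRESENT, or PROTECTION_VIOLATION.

Per-access translation:
#0 VA=0x32180CC (w,user):
  L0 @0x17[25] → 0x19007  P=1,RW=1,US=1,PS=0
  L1 @0x19[24] → 0x1A007  P=1,RW=1,US=1,PS=0
  → PA=0x1A0CC  (2 entries read)
#1 VA=0x32180CC (r,kernel):
  TLB hit vpn=0x3218 → PA=0x1A0CC
#2 VA=0x80A6E3 (r,user):
  L0 @0x17[4] → 0x1D007  P=1,RW=1,US=1,PS=0
  L1 @0x1D[10] → 0x1E003  P=1,RW=1,US=0,PS=0
  ⇒ fault: PROTECTION_VIOLATION  — 2 lookups
#3 VA=0x260C0EF (r,user):
  L0 @0x17[19] → 0x21007  P=1,RW=1,US=1,PS=0
  L1 @0x21[12] → 0x25003  P=1,RW=1,US=0,PS=0
  ⇒ fault: PROTECTION_VIOLATION  — 2 lookups
#4 VA=0x3601E09 (r,user):
  L0 @0x17[27] → 0x27007  P=1,RW=1,US=1,PS=0
  L1 @0x27[1] → 0x2B007  P=1,RW=1,US=1,PS=0
  → PA=0x2BE09  (2 entries read)

Access #4 fault: NONE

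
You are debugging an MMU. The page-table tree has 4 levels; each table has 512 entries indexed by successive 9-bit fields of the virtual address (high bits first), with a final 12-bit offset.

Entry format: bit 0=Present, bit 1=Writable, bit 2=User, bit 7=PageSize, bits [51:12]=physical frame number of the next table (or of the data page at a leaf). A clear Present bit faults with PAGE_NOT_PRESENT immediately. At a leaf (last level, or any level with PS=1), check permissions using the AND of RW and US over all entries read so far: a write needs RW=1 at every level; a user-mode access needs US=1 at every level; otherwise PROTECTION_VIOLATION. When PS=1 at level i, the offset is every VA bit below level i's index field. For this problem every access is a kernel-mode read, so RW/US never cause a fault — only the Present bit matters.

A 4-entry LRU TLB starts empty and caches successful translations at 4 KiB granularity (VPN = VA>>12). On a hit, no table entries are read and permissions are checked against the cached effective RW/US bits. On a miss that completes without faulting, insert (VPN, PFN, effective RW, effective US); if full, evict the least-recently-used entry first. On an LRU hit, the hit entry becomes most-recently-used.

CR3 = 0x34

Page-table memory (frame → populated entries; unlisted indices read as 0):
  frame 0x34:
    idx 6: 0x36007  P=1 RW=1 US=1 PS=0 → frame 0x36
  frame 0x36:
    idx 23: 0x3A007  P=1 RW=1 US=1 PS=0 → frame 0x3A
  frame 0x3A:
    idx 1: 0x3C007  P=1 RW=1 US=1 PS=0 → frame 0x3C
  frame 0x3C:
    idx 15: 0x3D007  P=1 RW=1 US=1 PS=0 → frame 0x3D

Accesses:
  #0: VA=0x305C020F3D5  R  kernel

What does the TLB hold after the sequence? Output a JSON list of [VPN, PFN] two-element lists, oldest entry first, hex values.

Per-access translation:
#0 VA=0x305C020F3D5 (r,kernel):
  [0] read 0x34 idx=6: raw=0x36007 flags P=1 W=1 U=1 S=0
  [1] read 0x36 idx=23: raw=0x3A007 flags P=1 W=1 U=1 S=0
  [2] read 0x3A idx=1: raw=0x3C007 flags P=1 W=1 U=1 S=0
  [3] read 0x3C idx=15: raw=0x3D007 flags P=1 W=1 U=1 S=0
  ⇒ phys 0x3D3D5  [4 reads]

TLB: [["0x305C020F", "0x3D"]]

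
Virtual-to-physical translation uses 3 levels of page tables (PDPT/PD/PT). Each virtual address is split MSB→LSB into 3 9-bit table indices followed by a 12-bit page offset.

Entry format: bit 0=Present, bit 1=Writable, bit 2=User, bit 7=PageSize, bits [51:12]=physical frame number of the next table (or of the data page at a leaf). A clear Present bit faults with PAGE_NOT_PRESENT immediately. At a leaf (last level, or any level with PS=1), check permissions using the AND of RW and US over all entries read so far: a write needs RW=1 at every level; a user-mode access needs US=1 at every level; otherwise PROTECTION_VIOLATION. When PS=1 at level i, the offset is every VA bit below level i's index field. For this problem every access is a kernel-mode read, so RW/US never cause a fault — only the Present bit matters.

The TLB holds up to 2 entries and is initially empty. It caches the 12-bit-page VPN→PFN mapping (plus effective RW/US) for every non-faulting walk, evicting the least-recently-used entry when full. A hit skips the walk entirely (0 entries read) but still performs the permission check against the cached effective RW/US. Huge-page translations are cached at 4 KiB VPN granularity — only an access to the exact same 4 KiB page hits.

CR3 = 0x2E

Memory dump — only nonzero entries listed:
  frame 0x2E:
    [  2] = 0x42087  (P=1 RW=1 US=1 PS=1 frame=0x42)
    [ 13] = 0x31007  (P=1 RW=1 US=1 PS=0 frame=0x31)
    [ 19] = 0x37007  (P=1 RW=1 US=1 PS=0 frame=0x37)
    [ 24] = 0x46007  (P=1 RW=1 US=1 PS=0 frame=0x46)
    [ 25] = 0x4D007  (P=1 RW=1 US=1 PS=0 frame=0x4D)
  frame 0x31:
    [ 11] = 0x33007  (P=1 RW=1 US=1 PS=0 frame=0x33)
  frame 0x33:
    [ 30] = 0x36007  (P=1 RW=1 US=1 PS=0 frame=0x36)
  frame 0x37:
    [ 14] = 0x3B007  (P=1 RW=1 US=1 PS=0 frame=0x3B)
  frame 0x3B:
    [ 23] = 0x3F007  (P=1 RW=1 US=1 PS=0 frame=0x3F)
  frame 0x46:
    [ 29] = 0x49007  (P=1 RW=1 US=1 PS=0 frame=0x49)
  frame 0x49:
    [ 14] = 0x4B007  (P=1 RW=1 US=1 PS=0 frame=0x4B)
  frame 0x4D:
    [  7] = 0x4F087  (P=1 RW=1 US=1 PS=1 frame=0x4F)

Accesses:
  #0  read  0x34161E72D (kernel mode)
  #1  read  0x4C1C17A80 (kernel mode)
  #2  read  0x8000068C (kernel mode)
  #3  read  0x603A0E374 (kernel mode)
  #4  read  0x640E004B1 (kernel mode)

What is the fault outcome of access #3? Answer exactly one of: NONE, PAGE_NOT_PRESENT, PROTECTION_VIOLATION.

Trace:
#0 VA=0x34161E72D (r,kernel):
  lvl0: tbl 0x2E, slot 13 ⇒ 0x31007 (P1/RW1/US1/PS0)
  lvl1: tbl 0x31, slot 11 ⇒ 0x33007 (P1/RW1/US1/PS0)
  lvl2: tbl 0x33, slot 30 ⇒ 0x36007 (P1/RW1/US1/PS0)
  → PA=0x3672D  (3 entries read)
#1 VA=0x4C1C17A80 (r,kernel):
  lvl0: tbl 0x2E, slot 19 ⇒ 0x37007 (P1/RW1/US1/PS0)
  lvl1: tbl 0x37, slot 14 ⇒ 0x3B007 (P1/RW1/US1/PS0)
  lvl2: tbl 0x3B, slot 23 ⇒ 0x3F007 (P1/RW1/US1/PS0)
  → PA=0x3FA80  (3 entries read)
#2 VA=0x8000068C (r,kernel):
  lvl0: tbl 0x2E, slot 2 ⇒ 0x42087 (P1/RW1/US1/PS1)
  → PA=0x4268C (huge @L0)  (1 entries read)
#3 VA=0x603A0E374 (r,kernel):
  lvl0: tbl 0x2E, slot 24 ⇒ 0x46007 (P1/RW1/US1/PS0)
  lvl1: tbl 0x46, slot 29 ⇒ 0x49007 (P1/RW1/US1/PS0)
  lvl2: tbl 0x49, slot 14 ⇒ 0x4B007 (P1/RW1/US1/PS0)
  → PA=0x4B374  (3 entries read)
#4 VA=0x640E004B1 (r,kernel):
  lvl0: tbl 0x2E, slot 25 ⇒ 0x4D007 (P1/RW1/US1/PS0)
  lvl1: tbl 0x4D, slot 7 ⇒ 0x4F087 (P1/RW1/US1/PS1)
  → PA=0x4F4B1 (huge @L1)  (2 entries read)

Access #3 fault: NONE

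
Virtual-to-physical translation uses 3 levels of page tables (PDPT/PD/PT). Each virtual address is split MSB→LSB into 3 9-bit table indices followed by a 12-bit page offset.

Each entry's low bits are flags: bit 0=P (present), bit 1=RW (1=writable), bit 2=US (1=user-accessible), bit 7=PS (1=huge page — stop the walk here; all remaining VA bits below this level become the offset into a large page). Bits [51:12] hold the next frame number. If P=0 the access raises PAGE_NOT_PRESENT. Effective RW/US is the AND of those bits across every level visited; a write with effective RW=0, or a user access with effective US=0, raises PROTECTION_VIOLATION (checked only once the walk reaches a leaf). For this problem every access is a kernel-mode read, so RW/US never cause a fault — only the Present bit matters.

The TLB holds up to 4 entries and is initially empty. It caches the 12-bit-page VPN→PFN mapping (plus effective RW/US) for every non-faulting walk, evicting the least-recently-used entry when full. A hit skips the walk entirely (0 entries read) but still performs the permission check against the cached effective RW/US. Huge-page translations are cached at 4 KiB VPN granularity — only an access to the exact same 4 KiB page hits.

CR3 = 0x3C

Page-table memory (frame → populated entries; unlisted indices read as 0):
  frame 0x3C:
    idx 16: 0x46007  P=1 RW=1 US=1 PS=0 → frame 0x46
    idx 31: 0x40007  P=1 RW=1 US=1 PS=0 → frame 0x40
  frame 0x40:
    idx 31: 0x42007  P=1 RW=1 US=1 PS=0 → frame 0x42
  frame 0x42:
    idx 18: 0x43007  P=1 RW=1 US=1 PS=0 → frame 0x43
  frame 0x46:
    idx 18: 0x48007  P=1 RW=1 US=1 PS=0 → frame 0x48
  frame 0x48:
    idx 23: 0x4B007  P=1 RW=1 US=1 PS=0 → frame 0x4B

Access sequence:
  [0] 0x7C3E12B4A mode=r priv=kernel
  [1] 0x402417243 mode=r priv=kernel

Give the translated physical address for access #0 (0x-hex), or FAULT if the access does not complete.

Trace:
#0 VA=0x7C3E12B4A (r,kernel):
  L0: frame=0x3C idx=31 entry=0x40007 [P=1 RW=1 US=1 PS=0]
  L1: frame=0x40 idx=31 entry=0x42007 [P=1 RW=1 US=1 PS=0]
  L2: frame=0x42 idx=18 entry=0x43007 [P=1 RW=1 US=1 PS=0]
  ⇒ phys 0x43B4A  [3 reads]
#1 VA=0x402417243 (r,kernel):
  L0: frame=0x3C idx=16 entry=0x46007 [P=1 RW=1 US=1 PS=0]
  L1: frame=0x46 idx=18 entry=0x48007 [P=1 RW=1 US=1 PS=0]
  L2: frame=0x48 idx=23 entry=0x4B007 [P=1 RW=1 US=1 PS=0]
  ⇒ phys 0x4B243  [3 reads]

Access #0 PA: 0x43B4A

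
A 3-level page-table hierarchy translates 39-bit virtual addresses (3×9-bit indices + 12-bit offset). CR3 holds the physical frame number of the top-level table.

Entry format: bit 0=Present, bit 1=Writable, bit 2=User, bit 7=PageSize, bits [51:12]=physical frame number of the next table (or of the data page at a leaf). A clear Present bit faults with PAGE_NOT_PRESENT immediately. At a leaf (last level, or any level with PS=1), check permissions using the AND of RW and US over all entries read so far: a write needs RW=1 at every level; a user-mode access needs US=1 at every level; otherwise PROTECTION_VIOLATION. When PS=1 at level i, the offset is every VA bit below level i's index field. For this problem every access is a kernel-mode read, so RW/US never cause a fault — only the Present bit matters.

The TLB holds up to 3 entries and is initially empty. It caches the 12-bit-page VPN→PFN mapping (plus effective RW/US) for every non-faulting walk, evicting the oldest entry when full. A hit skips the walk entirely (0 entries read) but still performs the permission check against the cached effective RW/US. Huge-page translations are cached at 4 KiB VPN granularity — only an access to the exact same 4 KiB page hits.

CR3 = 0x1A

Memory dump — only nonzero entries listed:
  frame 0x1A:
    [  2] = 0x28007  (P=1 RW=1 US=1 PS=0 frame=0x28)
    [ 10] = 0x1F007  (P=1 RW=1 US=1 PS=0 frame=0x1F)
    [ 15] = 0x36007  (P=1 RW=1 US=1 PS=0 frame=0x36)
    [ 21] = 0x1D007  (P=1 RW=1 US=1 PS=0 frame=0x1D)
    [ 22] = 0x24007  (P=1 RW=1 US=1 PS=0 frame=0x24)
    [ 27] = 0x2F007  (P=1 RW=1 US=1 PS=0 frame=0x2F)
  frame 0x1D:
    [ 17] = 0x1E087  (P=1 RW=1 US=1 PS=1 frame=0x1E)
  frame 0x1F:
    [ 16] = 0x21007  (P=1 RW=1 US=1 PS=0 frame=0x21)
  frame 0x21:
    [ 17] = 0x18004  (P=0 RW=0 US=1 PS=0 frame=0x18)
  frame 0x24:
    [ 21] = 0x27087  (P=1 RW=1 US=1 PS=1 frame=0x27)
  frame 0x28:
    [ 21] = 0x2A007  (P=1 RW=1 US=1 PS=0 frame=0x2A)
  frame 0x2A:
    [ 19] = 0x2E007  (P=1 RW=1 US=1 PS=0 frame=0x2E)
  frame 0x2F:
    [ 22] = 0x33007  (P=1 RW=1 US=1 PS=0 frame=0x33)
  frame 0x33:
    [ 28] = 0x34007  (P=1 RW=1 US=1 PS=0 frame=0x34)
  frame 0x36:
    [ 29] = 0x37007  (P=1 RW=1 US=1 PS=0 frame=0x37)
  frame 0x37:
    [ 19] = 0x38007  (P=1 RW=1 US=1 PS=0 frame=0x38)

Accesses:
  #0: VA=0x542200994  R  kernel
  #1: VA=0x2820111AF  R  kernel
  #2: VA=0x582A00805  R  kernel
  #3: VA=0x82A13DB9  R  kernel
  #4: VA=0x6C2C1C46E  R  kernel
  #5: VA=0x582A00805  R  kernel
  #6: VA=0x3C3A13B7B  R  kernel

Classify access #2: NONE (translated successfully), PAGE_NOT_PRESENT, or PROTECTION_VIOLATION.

Walk each access:
#0 VA=0x542200994 (r,kernel):
  lvl0: tbl 0x1A, slot 21 ⇒ 0x1D007 (P1/RW1/US1/PS0)
  lvl1: tbl 0x1D, slot 17 ⇒ 0x1E087 (P1/RW1/US1/PS1)
  → PA=0x1E994 (huge @L1)  (2 entries read)
#1 VA=0x2820111AF (r,kernel):
  lvl0: tbl 0x1A, slot 10 ⇒ 0x1F007 (P1/RW1/US1/PS0)
  lvl1: tbl 0x1F, slot 16 ⇒ 0x21007 (P1/RW1/US1/PS0)
  lvl2: tbl 0x21, slot 17 ⇒ 0x18004 (P0/RW0/US1/PS0)
  → PAGE_NOT_PRESENT  (3 entries read)
#2 VA=0x582A00805 (r,kernel):
  lvl0: tbl 0x1A, slot 22 ⇒ 0x24007 (P1/RW1/US1/PS0)
  lvl1: tbl 0x24, slot 21 ⇒ 0x27087 (P1/RW1/US1/PS1)
  → PA=0x27805 (huge @L1)  (2 entries read)
#3 VA=0x82A13DB9 (r,kernel):
  lvl0: tbl 0x1A, slot 2 ⇒ 0x28007 (P1/RW1/US1/PS0)
  lvl1: tbl 0x28, slot 21 ⇒ 0x2A007 (P1/RW1/US1/PS0)
  lvl2: tbl 0x2A, slot 19 ⇒ 0x2E007 (P1/RW1/US1/PS0)
  → PA=0x2EDB9  (3 entries read)
#4 VA=0x6C2C1C46E (r,kernel):
  lvl0: tbl 0x1A, slot 27 ⇒ 0x2F007 (P1/RW1/US1/PS0)
  lvl1: tbl 0x2F, slot 22 ⇒ 0x33007 (P1/RW1/US1/PS0)
  lvl2: tbl 0x33, slot 28 ⇒ 0x34007 (P1/RW1/US1/PS0)
  → PA=0x3446E  (3 entries read)
#5 VA=0x582A00805 (r,kernel):
  TLB hit vpn=0x582A00 → PA=0x27805
#6 VA=0x3C3A13B7B (r,kernel):
  lvl0: tbl 0x1A, slot 15 ⇒ 0x36007 (P1/RW1/US1/PS0)
  lvl1: tbl 0x36, slot 29 ⇒ 0x37007 (P1/RW1/US1/PS0)
  lvl2: tbl 0x37, slot 19 ⇒ 0x38007 (P1/RW1/US1/PS0)
  → PA=0x38B7B  (3 entries read)

Access #2 fault: NONE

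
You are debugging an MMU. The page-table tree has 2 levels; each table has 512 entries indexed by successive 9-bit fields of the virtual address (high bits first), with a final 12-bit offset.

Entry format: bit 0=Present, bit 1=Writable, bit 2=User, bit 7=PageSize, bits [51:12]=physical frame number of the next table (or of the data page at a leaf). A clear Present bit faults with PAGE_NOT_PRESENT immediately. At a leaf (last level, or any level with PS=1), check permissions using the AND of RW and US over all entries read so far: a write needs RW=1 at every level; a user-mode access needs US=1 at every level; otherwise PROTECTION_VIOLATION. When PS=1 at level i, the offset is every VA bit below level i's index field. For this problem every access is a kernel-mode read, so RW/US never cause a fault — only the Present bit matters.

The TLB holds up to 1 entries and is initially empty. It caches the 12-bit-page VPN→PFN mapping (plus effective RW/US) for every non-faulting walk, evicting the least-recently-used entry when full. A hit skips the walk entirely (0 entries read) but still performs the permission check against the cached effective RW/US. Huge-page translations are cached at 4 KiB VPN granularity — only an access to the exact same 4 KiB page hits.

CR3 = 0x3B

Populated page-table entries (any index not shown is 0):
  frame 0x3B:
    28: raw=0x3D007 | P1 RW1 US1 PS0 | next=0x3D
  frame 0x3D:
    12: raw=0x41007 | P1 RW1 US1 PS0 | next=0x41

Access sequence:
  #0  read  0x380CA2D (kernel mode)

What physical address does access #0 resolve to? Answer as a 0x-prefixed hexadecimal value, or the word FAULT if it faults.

Per-access translation:
#0 VA=0x380CA2D (r,kernel):
  [0] read 0x3B idx=28: raw=0x3D007 flags P=1 W=1 U=1 S=0
  [1] read 0x3D idx=12: raw=0x41007 flags P=1 W=1 U=1 S=0
  ✓ 0x41A2D  — 2 lookups

Access #0 PA: 0x41A2D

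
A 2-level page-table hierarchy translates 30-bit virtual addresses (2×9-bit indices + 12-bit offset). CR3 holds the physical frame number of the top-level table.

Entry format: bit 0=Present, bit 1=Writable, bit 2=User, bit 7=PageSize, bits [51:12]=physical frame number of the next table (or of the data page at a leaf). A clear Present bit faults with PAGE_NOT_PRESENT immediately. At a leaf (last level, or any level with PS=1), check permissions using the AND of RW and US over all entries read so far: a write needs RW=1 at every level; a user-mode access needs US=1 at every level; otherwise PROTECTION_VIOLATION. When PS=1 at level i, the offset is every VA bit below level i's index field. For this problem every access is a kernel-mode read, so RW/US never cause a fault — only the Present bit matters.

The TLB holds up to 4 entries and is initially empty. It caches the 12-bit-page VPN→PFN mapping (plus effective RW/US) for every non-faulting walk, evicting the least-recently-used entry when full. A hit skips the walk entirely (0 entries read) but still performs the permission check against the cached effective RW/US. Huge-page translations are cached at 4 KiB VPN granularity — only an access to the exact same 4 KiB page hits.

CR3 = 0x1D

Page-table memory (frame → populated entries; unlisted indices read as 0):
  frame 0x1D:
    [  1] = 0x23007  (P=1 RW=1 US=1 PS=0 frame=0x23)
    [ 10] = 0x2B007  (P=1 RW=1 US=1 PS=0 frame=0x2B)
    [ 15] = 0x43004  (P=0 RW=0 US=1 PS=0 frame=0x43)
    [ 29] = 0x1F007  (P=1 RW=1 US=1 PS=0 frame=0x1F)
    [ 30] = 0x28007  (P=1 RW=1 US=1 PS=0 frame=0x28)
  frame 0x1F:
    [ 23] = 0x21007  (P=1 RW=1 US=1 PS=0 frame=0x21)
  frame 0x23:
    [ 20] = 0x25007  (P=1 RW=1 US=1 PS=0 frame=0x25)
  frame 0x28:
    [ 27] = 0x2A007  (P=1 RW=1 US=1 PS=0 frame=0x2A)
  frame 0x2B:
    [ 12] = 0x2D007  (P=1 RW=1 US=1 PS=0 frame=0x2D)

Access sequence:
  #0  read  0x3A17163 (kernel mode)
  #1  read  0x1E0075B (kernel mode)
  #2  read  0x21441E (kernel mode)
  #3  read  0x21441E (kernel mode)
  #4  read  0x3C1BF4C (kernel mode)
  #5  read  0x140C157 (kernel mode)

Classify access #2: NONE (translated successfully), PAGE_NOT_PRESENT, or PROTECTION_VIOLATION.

Walk each access:
#0 VA=0x3A17163 (r,kernel):
  [0] read 0x1D idx=29: raw=0x1F007 flags P=1 W=1 U=1 S=0
  [1] read 0x1F idx=23: raw=0x21007 flags P=1 W=1 U=1 S=0
  ✓ 0x21163  — 2 lookups
#1 VA=0x1E0075B (r,kernel):
  [0] read 0x1D idx=15: raw=0x43004 flags P=0 W=0 U=1 S=0
  ⇒ fault: PAGE_NOT_PRESENT  — 1 lookups
#2 VA=0x21441E (r,kernel):
  [0] read 0x1D idx=1: raw=0x23007 flags P=1 W=1 U=1 S=0
  [1] read 0x23 idx=20: raw=0x25007 flags P=1 W=1 U=1 S=0
  ✓ 0x2541E  — 2 lookups
#3 VA=0x21441E (r,kernel):
  TLB hit vpn=0x214 → PA=0x2541E
#4 VA=0x3C1BF4C (r,kernel):
  [0] read 0x1D idx=30: raw=0x28007 flags P=1 W=1 U=1 S=0
  [1] read 0x28 idx=27: raw=0x2A007 flags P=1 W=1 U=1 S=0
  ✓ 0x2AF4C  — 2 lookups
#5 VA=0x140C157 (r,kernel):
  [0] read 0x1D idx=10: raw=0x2B007 flags P=1 W=1 U=1 S=0
  [1] read 0x2B idx=12: raw=0x2D007 flags P=1 W=1 U=1 S=0
  ✓ 0x2D157  — 2 lookups

Access #2 fault: NONE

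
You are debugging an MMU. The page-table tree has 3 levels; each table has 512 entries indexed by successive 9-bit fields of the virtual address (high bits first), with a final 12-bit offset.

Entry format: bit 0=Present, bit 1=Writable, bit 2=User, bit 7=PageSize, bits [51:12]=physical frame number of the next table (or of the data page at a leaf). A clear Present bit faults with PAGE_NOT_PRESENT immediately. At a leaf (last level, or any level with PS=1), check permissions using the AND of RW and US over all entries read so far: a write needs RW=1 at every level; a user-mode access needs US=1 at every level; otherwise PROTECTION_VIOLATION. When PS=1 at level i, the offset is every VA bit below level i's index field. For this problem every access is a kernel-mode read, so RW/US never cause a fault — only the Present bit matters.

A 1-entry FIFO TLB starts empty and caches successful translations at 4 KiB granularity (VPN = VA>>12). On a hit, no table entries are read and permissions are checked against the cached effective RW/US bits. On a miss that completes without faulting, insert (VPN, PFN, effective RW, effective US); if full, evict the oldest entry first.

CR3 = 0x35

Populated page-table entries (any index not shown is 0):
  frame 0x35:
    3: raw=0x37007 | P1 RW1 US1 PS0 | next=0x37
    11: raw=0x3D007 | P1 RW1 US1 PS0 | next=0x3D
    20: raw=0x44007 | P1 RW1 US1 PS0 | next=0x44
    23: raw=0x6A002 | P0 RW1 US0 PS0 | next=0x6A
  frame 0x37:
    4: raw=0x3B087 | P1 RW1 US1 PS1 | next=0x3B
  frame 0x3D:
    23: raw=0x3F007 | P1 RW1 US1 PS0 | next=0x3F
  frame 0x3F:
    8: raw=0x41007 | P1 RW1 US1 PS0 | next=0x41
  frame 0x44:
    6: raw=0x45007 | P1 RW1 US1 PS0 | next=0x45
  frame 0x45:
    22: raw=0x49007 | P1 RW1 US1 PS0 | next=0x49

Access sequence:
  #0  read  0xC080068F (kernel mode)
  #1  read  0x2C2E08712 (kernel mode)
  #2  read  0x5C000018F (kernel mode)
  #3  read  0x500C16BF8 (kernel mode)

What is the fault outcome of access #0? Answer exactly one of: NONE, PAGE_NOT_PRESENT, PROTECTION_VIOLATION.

Per-access translation:
#0 VA=0xC080068F (r,kernel):
  L0: frame=0x35 idx=3 entry=0x37007 [P=1 RW=1 US=1 PS=0]
  L1: frame=0x37 idx=4 entry=0x3B087 [P=1 RW=1 US=1 PS=1]
  ⇒ phys 0x3B68F (huge @L1)  [2 reads]
#1 VA=0x2C2E08712 (r,kernel):
  L0: frame=0x35 idx=11 entry=0x3D007 [P=1 RW=1 US=1 PS=0]
  L1: frame=0x3D idx=23 entry=0x3F007 [P=1 RW=1 US=1 PS=0]
  L2: frame=0x3F idx=8 entry=0x41007 [P=1 RW=1 US=1 PS=0]
  ⇒ phys 0x41712  [3 reads]
#2 VA=0x5C000018F (r,kernel):
  L0: frame=0x35 idx=23 entry=0x6A002 [P=0 RW=1 US=0 PS=0]
  → PAGE_NOT_PRESENT  (1 entries read)
#3 VA=0x500C16BF8 (r,kernel):
  L0: frame=0x35 idx=20 entry=0x44007 [P=1 RW=1 US=1 PS=0]
  L1: frame=0x44 idx=6 entry=0x45007 [P=1 RW=1 US=1 PS=0]
  L2: frame=0x45 idx=22 entry=0x49007 [P=1 RW=1 US=1 PS=0]
  ⇒ phys 0x49BF8  [3 reads]

Access #0 fault: NONE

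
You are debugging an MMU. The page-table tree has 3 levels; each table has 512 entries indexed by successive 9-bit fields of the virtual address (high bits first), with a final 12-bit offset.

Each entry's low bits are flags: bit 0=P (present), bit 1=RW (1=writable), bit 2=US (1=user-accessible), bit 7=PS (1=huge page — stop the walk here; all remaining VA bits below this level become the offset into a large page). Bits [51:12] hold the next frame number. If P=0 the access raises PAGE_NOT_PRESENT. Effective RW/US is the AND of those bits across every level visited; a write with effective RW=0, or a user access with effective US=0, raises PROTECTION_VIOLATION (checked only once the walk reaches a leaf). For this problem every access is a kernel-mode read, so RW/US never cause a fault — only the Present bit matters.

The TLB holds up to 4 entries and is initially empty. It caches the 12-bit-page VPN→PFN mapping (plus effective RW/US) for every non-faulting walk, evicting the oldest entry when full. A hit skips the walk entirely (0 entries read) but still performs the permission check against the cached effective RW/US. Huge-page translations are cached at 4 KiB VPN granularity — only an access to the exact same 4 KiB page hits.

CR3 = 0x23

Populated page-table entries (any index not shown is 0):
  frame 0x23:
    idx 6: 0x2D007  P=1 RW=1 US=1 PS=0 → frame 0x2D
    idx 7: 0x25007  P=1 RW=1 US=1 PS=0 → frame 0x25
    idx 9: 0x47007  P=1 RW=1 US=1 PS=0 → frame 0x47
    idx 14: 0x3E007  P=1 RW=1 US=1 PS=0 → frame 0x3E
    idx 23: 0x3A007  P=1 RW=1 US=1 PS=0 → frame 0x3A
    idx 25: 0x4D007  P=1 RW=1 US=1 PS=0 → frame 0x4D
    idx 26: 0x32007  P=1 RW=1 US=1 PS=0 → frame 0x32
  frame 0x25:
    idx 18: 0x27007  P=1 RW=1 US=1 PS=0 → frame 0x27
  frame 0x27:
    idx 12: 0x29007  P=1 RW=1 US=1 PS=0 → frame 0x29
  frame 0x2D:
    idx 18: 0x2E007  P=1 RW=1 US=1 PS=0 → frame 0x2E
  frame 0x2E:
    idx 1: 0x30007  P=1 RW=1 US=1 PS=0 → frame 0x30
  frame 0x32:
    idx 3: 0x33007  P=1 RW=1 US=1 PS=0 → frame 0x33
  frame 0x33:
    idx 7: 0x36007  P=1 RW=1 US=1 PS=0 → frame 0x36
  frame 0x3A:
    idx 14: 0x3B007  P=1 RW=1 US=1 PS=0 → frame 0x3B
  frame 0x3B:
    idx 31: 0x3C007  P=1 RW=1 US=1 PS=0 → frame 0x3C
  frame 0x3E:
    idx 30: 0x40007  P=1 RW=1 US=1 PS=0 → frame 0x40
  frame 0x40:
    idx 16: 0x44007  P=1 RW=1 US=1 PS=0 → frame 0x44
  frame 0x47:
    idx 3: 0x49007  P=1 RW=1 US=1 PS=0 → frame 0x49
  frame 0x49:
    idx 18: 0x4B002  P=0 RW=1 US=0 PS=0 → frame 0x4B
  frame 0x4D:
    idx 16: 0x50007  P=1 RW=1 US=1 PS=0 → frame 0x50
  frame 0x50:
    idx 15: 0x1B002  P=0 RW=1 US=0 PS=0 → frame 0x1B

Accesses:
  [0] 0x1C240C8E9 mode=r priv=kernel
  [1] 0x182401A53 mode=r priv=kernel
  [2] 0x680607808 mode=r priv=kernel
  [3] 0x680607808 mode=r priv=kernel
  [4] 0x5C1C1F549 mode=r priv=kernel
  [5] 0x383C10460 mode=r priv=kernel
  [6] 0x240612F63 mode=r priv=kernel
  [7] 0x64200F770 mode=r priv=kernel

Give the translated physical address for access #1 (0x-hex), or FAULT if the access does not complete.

Walk each access:
#0 VA=0x1C240C8E9 (r,kernel):
  L0 @0x23[7] → 0x25007  P=1,RW=1,US=1,PS=0
  L1 @0x25[18] → 0x27007  P=1,RW=1,US=1,PS=0
  L2 @0x27[12] → 0x29007  P=1,RW=1,US=1,PS=0
  ✓ 0x298E9  — 3 lookups
#1 VA=0x182401A53 (r,kernel):
  L0 @0x23[6] → 0x2D007  P=1,RW=1,US=1,PS=0
  L1 @0x2D[18] → 0x2E007  P=1,RW=1,US=1,PS=0
  L2 @0x2E[1] → 0x30007  P=1,RW=1,US=1,PS=0
  ✓ 0x30A53  — 3 lookups
#2 VA=0x680607808 (r,kernel):
  L0 @0x23[26] → 0x32007  P=1,RW=1,US=1,PS=0
  L1 @0x32[3] → 0x33007  P=1,RW=1,US=1,PS=0
  L2 @0x33[7] → 0x36007  P=1,RW=1,US=1,PS=0
  ✓ 0x36808  — 3 lookups
#3 VA=0x680607808 (r,kernel):
  TLB hit vpn=0x680607 → PA=0x36808
#4 VA=0x5C1C1F549 (r,kernel):
  L0 @0x23[23] → 0x3A007  P=1,RW=1,US=1,PS=0
  L1 @0x3A[14] → 0x3B007  P=1,RW=1,US=1,PS=0
  L2 @0x3B[31] → 0x3C007  P=1,RW=1,US=1,PS=0
  ✓ 0x3C549  — 3 lookups
#5 VA=0x383C10460 (r,kernel):
  L0 @0x23[14] → 0x3E007  P=1,RW=1,US=1,PS=0
  L1 @0x3E[30] → 0x40007  P=1,RW=1,US=1,PS=0
  L2 @0x40[16] → 0x44007  P=1,RW=1,US=1,PS=0
  ✓ 0x44460  — 3 lookups
#6 VA=0x240612F63 (r,kernel):
  L0 @0x23[9] → 0x47007  P=1,RW=1,US=1,PS=0
  L1 @0x47[3] → 0x49007  P=1,RW=1,US=1,PS=0
  L2 @0x49[18] → 0x4B002  P=0,RW=1,US=0,PS=0
  ⇒ fault: PAGE_NOT_PRESENT  — 3 lookups
#7 VA=0x64200F770 (r,kernel):
  L0 @0x23[25] → 0x4D007  P=1,RW=1,US=1,PS=0
  L1 @0x4D[16] → 0x50007  P=1,RW=1,US=1,PS=0
  L2 @0x50[15] → 0x1B002  P=0,RW=1,US=0,PS=0
  ⇒ fault: PAGE_NOT_PRESENT  — 3 lookups

Access #1 PA: 0x30A53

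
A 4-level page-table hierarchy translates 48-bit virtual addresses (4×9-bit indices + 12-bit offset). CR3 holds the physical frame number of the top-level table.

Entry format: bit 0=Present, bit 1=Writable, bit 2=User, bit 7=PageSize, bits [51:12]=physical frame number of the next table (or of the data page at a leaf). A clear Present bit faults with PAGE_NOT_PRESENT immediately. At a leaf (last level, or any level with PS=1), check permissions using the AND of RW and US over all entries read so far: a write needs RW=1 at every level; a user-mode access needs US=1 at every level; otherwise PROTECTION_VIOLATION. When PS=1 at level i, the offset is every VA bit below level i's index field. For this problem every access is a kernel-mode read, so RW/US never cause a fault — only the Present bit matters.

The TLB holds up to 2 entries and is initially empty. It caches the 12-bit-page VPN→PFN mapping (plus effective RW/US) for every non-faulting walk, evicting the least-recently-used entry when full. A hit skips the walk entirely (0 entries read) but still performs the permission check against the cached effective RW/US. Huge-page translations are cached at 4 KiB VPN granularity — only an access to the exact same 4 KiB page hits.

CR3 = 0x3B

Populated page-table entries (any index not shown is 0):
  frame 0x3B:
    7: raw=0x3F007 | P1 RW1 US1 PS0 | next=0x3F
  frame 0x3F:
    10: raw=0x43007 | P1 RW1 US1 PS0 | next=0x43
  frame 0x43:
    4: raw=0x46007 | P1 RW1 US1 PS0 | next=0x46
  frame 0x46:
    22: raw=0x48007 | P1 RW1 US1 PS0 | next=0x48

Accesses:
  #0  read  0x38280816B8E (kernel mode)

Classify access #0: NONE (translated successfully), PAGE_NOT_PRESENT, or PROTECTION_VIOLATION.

Trace:
#0 VA=0x38280816B8E (r,kernel):
  lvl0: tbl 0x3B, slot 7 ⇒ 0x3F007 (P1/RW1/US1/PS0)
  lvl1: tbl 0x3F, slot 10 ⇒ 0x43007 (P1/RW1/US1/PS0)
  lvl2: tbl 0x43, slot 4 ⇒ 0x46007 (P1/RW1/US1/PS0)
  lvl3: tbl 0x46, slot 22 ⇒ 0x48007 (P1/RW1/US1/PS0)
  ✓ 0x48B8E  — 4 lookups

Access #0 fault: NONE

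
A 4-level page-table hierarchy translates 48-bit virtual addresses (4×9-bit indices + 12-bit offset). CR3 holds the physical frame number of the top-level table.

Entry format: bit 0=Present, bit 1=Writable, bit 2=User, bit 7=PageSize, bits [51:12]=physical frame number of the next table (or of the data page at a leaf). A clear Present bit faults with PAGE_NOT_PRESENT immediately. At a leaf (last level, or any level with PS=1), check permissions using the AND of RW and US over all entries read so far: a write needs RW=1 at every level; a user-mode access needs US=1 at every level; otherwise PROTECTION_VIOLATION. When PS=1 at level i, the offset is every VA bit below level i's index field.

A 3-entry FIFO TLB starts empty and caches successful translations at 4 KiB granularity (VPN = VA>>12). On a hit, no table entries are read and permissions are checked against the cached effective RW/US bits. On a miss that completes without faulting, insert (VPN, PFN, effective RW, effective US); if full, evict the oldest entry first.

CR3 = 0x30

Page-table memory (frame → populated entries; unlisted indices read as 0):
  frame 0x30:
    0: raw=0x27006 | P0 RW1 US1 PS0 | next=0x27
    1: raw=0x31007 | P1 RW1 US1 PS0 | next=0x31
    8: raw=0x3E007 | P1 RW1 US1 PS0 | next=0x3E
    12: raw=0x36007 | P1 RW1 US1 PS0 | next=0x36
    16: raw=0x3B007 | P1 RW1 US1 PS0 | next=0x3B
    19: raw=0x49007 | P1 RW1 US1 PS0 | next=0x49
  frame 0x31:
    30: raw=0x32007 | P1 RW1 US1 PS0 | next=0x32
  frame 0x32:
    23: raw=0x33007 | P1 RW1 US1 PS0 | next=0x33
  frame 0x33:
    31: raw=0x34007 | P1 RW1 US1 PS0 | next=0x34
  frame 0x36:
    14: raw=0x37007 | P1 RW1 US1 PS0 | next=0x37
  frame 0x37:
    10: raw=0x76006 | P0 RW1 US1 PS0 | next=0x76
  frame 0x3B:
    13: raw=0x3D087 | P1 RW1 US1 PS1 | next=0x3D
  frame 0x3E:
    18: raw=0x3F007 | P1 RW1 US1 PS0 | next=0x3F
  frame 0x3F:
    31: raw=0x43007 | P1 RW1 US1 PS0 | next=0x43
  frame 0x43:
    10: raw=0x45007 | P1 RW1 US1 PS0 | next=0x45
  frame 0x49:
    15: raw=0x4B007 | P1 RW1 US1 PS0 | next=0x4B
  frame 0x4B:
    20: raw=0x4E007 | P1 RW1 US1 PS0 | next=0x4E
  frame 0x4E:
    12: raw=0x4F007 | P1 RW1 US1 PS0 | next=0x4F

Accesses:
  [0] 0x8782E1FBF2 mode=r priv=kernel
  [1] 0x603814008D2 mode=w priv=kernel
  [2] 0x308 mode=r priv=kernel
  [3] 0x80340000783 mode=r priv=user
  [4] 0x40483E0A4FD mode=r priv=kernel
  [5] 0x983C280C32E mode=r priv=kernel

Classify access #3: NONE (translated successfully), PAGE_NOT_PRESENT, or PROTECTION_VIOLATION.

Walk each access:
#0 VA=0x8782E1FBF2 (r,kernel):
  lvl0: tbl 0x30, slot 1 ⇒ 0x31007 (P1/RW1/US1/PS0)
  lvl1: tbl 0x31, slot 30 ⇒ 0x32007 (P1/RW1/US1/PS0)
  lvl2: tbl 0x32, slot 23 ⇒ 0x33007 (P1/RW1/US1/PS0)
  lvl3: tbl 0x33, slot 31 ⇒ 0x34007 (P1/RW1/US1/PS0)
  → PA=0x34BF2  (4 entries read)
#1 VA=0x603814008D2 (w,kernel):
  lvl0: tbl 0x30, slot 12 ⇒ 0x36007 (P1/RW1/US1/PS0)
  lvl1: tbl 0x36, slot 14 ⇒ 0x37007 (P1/RW1/US1/PS0)
  lvl2: tbl 0x37, slot 10 ⇒ 0x76006 (P0/RW1/US1/PS0)
  ⇒ fault: PAGE_NOT_PRESENT  — 3 lookups
#2 VA=0x308 (r,kernel):
  lvl0: tbl 0x30, slot 0 ⇒ 0x27006 (P0/RW1/US1/PS0)
  ⇒ fault: PAGE_NOT_PRESENT  — 1 lookups
#3 VA=0x80340000783 (r,user):
  lvl0: tbl 0x30, slot 16 ⇒ 0x3B007 (P1/RW1/US1/PS0)
  lvl1: tbl 0x3B, slot 13 ⇒ 0x3D087 (P1/RW1/US1/PS1)
  → PA=0x3D783 (huge @L1)  (2 entries read)
#4 VA=0x40483E0A4FD (r,kernel):
  lvl0: tbl 0x30, slot 8 ⇒ 0x3E007 (P1/RW1/US1/PS0)
  lvl1: tbl 0x3E, slot 18 ⇒ 0x3F007 (P1/RW1/US1/PS0)
  lvl2: tbl 0x3F, slot 31 ⇒ 0x43007 (P1/RW1/US1/PS0)
  lvl3: tbl 0x43, slot 10 ⇒ 0x45007 (P1/RW1/US1/PS0)
  → PA=0x454FD  (4 entries read)
#5 VA=0x983C280C32E (r,kernel):
  lvl0: tbl 0x30, slot 19 ⇒ 0x49007 (P1/RW1/US1/PS0)
  lvl1: tbl 0x49, slot 15 ⇒ 0x4B007 (P1/RW1/US1/PS0)
  lvl2: tbl 0x4B, slot 20 ⇒ 0x4E007 (P1/RW1/US1/PS0)
  lvl3: tbl 0x4E, slot 12 ⇒ 0x4F007 (P1/RW1/US1/PS0)
  → PA=0x4F32E  (4 entries read)

Access #3 fault: NONE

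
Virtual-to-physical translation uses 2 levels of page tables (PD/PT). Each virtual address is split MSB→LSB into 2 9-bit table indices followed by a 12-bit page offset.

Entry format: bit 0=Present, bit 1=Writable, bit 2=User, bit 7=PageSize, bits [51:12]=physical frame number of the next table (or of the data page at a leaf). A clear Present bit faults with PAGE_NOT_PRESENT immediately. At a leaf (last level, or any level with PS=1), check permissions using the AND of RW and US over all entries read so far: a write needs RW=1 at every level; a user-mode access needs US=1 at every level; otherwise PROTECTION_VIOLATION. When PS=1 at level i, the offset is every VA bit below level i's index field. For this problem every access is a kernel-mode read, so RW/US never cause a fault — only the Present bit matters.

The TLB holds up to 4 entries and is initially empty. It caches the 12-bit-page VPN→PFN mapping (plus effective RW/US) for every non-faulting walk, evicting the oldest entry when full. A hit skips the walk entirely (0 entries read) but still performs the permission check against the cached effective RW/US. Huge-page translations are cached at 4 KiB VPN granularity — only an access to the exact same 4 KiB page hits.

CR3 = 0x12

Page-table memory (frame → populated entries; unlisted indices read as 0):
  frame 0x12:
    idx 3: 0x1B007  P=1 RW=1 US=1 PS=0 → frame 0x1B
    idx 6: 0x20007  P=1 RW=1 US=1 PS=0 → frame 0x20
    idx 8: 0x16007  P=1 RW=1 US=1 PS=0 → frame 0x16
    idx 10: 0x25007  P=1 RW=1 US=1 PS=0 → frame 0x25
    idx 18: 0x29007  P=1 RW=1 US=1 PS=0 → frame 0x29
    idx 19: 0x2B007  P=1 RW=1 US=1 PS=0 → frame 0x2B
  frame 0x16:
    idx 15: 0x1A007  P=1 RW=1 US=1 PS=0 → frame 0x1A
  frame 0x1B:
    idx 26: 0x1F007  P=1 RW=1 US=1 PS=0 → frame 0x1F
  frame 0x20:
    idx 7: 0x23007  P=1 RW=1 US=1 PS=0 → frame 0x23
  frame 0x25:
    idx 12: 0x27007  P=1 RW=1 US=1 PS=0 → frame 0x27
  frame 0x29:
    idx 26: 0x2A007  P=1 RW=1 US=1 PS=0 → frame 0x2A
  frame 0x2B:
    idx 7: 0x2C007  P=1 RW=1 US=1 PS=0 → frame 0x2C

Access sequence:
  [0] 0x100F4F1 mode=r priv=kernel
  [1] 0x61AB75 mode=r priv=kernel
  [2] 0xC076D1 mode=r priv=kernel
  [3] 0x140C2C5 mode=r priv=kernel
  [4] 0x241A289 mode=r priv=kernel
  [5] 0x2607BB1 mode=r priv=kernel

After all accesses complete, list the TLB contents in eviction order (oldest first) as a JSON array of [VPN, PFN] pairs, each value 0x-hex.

Per-access translation:
#0 VA=0x100F4F1 (r,kernel):
  L0 @0x12[8] → 0x16007  P=1,RW=1,US=1,PS=0
  L1 @0x16[15] → 0x1A007  P=1,RW=1,US=1,PS=0
  ✓ 0x1A4F1  — 2 lookups
#1 VA=0x61AB75 (r,kernel):
  L0 @0x12[3] → 0x1B007  P=1,RW=1,US=1,PS=0
  L1 @0x1B[26] → 0x1F007  P=1,RW=1,US=1,PS=0
  ✓ 0x1FB75  — 2 lookups
#2 VA=0xC076D1 (r,kernel):
  L0 @0x12[6] → 0x20007  P=1,RW=1,US=1,PS=0
  L1 @0x20[7] → 0x23007  P=1,RW=1,US=1,PS=0
  ✓ 0x236D1  — 2 lookups
#3 VA=0x140C2C5 (r,kernel):
  L0 @0x12[10] → 0x25007  P=1,RW=1,US=1,PS=0
  L1 @0x25[12] → 0x27007  P=1,RW=1,US=1,PS=0
  ✓ 0x272C5  — 2 lookups
#4 VA=0x241A289 (r,kernel):
  L0 @0x12[18] → 0x29007  P=1,RW=1,US=1,PS=0
  L1 @0x29[26] → 0x2A007  P=1,RW=1,US=1,PS=0
  ✓ 0x2A289  — 2 lookups
#5 VA=0x2607BB1 (r,kernel):
  L0 @0x12[19] → 0x2B007  P=1,RW=1,US=1,PS=0
  L1 @0x2B[7] → 0x2C007  P=1,RW=1,US=1,PS=0
  ✓ 0x2CBB1  — 2 lookups

TLB: [["0xC07", "0x23"], ["0x140C", "0x27"], ["0x241A", "0x2A"], ["0x2607", "0x2C"]]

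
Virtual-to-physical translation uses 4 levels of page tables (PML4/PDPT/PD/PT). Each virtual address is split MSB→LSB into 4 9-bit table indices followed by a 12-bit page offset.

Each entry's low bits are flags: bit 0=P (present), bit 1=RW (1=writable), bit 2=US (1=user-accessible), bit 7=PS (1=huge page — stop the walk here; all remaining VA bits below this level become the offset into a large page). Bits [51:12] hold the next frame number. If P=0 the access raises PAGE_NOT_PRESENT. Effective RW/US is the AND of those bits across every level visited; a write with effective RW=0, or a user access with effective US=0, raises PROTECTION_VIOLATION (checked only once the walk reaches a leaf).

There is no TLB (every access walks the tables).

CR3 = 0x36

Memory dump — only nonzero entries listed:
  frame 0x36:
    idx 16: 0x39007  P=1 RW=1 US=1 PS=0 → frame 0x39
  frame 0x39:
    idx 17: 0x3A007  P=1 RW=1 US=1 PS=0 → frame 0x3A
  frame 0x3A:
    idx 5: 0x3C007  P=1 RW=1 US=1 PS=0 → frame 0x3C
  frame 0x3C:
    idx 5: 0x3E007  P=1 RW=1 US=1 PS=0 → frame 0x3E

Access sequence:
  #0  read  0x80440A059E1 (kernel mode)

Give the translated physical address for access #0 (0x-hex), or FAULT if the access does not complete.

Trace:
#0 VA=0x80440A059E1 (r,kernel):
  lvl0: tbl 0x36, slot 16 ⇒ 0x39007 (P1/RW1/US1/PS0)
  lvl1: tbl 0x39, slot 17 ⇒ 0x3A007 (P1/RW1/US1/PS0)
  lvl2: tbl 0x3A, slot 5 ⇒ 0x3C007 (P1/RW1/US1/PS0)
  lvl3: tbl 0x3C, slot 5 ⇒ 0x3E007 (P1/RW1/US1/PS0)
  ✓ 0x3E9E1  — 4 lookups

Access #0 PA: 0x3E9E1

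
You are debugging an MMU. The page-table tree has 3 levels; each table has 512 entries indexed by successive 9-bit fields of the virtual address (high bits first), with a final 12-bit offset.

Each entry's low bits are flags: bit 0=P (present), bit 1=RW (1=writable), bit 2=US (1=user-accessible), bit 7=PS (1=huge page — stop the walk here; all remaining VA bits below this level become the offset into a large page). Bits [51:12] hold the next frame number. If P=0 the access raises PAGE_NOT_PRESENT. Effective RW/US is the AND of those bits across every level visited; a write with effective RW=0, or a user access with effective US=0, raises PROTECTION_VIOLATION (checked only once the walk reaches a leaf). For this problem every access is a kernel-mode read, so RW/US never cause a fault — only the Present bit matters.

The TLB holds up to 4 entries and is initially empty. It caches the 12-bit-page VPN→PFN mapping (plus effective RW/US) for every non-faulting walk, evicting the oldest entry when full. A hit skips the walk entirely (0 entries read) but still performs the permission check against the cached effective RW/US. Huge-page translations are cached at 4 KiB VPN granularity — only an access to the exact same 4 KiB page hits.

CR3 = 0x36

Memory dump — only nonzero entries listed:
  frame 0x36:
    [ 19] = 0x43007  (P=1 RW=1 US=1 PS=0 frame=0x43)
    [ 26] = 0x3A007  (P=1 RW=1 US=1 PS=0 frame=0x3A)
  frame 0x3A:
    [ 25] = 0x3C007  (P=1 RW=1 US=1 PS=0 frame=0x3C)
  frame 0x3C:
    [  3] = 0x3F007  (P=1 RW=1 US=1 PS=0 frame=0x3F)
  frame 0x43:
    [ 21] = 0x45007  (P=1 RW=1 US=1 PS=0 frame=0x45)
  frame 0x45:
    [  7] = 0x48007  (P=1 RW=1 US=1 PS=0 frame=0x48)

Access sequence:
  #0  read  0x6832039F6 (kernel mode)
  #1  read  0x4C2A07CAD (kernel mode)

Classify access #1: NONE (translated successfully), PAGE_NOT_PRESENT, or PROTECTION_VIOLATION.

Per-access translation:
#0 VA=0x6832039F6 (r,kernel):
  L0 @0x36[26] → 0x3A007  P=1,RW=1,US=1,PS=0
  L1 @0x3A[25] → 0x3C007  P=1,RW=1,US=1,PS=0
  L2 @0x3C[3] → 0x3F007  P=1,RW=1,US=1,PS=0
  ⇒ phys 0x3F9F6  [3 reads]
#1 VA=0x4C2A07CAD (r,kernel):
  L0 @0x36[19] → 0x43007  P=1,RW=1,US=1,PS=0
  L1 @0x43[21] → 0x45007  P=1,RW=1,US=1,PS=0
  L2 @0x45[7] → 0x48007  P=1,RW=1,US=1,PS=0
  ⇒ phys 0x48CAD  [3 reads]

Access #1 fault: NONE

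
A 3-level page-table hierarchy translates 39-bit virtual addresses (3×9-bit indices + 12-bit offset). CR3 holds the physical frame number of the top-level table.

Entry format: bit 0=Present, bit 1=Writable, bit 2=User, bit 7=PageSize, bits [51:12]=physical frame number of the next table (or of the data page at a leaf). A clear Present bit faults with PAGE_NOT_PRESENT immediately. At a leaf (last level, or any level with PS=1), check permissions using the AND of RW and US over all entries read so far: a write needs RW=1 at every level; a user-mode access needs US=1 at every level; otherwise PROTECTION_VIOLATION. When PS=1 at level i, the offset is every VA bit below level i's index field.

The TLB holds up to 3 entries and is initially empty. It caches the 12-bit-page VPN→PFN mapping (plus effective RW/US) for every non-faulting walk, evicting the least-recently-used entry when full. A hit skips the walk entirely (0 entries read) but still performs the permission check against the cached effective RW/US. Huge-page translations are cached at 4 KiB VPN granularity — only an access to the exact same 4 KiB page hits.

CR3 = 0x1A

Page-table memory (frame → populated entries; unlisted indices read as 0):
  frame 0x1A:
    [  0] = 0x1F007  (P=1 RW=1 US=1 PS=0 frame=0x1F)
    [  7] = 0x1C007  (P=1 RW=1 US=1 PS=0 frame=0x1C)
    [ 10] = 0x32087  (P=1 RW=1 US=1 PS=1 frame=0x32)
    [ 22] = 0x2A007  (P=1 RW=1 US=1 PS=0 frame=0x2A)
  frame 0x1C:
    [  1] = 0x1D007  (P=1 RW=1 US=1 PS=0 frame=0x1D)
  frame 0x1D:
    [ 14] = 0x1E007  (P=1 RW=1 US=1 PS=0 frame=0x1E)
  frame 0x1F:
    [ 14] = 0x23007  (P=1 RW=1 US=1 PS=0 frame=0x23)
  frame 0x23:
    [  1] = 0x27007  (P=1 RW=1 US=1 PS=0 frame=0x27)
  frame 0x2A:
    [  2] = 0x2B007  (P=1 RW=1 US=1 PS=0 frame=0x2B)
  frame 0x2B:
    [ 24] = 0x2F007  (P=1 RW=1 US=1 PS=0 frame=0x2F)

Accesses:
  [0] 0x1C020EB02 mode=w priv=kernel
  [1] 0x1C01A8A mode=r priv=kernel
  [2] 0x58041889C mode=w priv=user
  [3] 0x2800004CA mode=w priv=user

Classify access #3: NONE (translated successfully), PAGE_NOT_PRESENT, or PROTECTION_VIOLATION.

Walk each access:
#0 VA=0x1C020EB02 (w,kernel):
  L0: frame=0x1A idx=7 entry=0x1C007 [P=1 RW=1 US=1 PS=0]
  L1: frame=0x1C idx=1 entry=0x1D007 [P=1 RW=1 US=1 PS=0]
  L2: frame=0x1D idx=14 entry=0x1E007 [P=1 RW=1 US=1 PS=0]
  ✓ 0x1EB02  — 3 lookups
#1 VA=0x1C01A8A (r,kernel):
  L0: frame=0x1A idx=0 entry=0x1F007 [P=1 RW=1 US=1 PS=0]
  L1: frame=0x1F idx=14 entry=0x23007 [P=1 RW=1 US=1 PS=0]
  L2: frame=0x23 idx=1 entry=0x27007 [P=1 RW=1 US=1 PS=0]
  ✓ 0x27A8A  — 3 lookups
#2 VA=0x58041889C (w,user):
  L0: frame=0x1A idx=22 entry=0x2A007 [P=1 RW=1 US=1 PS=0]
  L1: frame=0x2A idx=2 entry=0x2B007 [P=1 RW=1 US=1 PS=0]
  L2: frame=0x2B idx=24 entry=0x2F007 [P=1 RW=1 US=1 PS=0]
  ✓ 0x2F89C  — 3 lookups
#3 VA=0x2800004CA (w,user):
  L0: frame=0x1A idx=10 entry=0x32087 [P=1 RW=1 US=1 PS=1]
  ✓ 0x324CA (huge @L0)  — 1 lookups

Access #3 fault: NONE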